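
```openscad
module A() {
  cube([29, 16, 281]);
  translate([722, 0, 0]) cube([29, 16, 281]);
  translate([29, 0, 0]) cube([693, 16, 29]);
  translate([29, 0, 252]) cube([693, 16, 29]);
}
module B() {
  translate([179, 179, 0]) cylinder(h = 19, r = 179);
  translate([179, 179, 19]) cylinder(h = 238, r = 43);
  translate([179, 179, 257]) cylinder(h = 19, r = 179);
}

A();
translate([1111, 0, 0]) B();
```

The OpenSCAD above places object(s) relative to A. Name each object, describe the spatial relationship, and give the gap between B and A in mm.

A is a picture frame. B is a spool. The spool is on the floor beside the picture frame on its +x side. The gap between the spool and the picture frame is 360 mm.

The spool's nearest face is 360 mm from the picture frame's +x face.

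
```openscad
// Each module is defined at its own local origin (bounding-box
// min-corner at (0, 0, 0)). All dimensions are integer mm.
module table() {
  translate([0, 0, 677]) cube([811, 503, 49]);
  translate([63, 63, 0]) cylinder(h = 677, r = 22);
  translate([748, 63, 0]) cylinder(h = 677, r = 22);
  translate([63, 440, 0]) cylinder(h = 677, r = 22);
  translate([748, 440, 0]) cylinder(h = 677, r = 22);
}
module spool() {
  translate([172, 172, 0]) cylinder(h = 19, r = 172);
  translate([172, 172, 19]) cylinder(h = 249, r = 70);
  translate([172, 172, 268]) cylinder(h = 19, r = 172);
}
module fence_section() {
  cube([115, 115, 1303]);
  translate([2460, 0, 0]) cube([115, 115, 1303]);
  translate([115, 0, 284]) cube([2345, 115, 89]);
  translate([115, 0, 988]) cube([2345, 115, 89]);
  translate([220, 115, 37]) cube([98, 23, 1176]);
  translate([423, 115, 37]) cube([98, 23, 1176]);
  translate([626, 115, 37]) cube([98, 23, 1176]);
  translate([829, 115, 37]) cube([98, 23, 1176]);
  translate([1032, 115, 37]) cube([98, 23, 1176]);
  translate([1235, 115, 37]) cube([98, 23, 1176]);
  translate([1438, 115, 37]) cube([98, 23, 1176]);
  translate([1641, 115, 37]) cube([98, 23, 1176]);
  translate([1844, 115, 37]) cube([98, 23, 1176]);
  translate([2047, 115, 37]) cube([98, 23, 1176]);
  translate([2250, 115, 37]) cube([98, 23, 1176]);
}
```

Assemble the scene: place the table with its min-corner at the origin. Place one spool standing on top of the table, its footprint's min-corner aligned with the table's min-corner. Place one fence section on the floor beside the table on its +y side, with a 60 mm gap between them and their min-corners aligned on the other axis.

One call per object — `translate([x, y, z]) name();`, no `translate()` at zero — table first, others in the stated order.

table();
translate([0, 0, 726]) spool();
translate([0, 563, 0]) fence_section();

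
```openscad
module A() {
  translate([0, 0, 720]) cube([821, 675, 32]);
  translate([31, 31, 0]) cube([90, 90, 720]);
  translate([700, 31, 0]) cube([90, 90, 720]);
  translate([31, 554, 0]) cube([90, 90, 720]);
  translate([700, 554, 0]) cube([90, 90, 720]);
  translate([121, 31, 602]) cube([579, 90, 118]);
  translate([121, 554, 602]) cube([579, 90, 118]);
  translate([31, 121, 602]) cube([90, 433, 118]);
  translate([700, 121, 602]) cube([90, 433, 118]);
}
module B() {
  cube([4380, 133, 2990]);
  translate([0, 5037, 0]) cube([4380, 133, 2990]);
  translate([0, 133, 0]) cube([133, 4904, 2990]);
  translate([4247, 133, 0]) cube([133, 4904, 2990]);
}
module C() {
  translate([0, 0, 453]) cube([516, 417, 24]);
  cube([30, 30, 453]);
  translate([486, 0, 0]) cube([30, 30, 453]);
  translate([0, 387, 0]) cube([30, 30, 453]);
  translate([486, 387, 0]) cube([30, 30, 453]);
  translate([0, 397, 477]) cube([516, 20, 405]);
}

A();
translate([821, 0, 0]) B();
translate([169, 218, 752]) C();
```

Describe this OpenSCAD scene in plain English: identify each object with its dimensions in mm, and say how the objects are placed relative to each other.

A is a table with a 821×675 mm rectangular top, 32 mm thick, top surface at z = 752 mm, supported by four 90×90 mm square legs, each inset 31 mm from the nearest pair of top edges, running from the floor. Four apron rails, 90 mm thick and 118 mm tall, run between adjacent legs with their top edges flush with the underside of the top and their outer faces flush with the legs' outer faces.

B is a box-shaped house frame (walls only): outside footprint 4380×5170 mm, wall height 2990 mm, wall thickness 133 mm. The two y-facing walls run the full x-width; the two x-facing walls fit between the inner faces of the y-facing walls.

C is a chair. The seat is a 516×417×24 mm slab with its top at z = 477 mm, on four 30×30 mm corner legs (flush with the seat edges, standing on z = 0). A flat backrest 20 mm thick, 405 mm tall, spans the full seat width and rises from the seat top along its +y edge, rear face flush with the rear of the seat.

The house frame is against the table's +x side, with their −y faces flush. The chair is on top of the table.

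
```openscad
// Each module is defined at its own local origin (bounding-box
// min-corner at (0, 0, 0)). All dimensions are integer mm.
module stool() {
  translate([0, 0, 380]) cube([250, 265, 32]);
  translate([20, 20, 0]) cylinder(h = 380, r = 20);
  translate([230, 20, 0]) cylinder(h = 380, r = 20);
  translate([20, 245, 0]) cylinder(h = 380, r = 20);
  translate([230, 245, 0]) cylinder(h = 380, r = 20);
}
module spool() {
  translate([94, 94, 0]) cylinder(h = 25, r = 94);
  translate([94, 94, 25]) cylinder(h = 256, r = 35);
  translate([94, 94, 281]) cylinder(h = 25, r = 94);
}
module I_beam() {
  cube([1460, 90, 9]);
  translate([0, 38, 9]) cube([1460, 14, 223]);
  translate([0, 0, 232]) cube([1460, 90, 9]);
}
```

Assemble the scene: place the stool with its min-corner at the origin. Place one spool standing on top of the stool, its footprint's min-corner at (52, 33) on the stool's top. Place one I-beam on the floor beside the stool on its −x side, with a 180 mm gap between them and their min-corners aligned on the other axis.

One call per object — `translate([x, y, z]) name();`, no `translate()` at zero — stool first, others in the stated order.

stool();
translate([52, 33, 412]) spool();
translate([-1640, 0, 0]) I_beam();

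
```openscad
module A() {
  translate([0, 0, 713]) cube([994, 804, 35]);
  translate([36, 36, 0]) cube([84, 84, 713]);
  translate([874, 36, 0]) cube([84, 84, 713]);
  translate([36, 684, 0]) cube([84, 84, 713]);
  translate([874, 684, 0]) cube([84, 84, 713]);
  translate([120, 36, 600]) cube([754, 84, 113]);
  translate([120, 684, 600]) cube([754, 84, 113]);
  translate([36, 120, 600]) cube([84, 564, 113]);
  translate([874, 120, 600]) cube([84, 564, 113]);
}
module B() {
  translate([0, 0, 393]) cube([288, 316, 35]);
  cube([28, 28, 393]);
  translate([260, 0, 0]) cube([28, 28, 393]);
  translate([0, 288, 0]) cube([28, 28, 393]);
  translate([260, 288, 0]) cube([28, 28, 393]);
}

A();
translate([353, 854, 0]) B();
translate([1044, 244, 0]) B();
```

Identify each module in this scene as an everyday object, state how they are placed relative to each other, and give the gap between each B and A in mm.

A is a table. B is a stool. Two stools sit around the table at the +y, +x sides. The gap between each stool and the table is 50 mm.

Each stool's nearest face is 50 mm from the table's bounding box.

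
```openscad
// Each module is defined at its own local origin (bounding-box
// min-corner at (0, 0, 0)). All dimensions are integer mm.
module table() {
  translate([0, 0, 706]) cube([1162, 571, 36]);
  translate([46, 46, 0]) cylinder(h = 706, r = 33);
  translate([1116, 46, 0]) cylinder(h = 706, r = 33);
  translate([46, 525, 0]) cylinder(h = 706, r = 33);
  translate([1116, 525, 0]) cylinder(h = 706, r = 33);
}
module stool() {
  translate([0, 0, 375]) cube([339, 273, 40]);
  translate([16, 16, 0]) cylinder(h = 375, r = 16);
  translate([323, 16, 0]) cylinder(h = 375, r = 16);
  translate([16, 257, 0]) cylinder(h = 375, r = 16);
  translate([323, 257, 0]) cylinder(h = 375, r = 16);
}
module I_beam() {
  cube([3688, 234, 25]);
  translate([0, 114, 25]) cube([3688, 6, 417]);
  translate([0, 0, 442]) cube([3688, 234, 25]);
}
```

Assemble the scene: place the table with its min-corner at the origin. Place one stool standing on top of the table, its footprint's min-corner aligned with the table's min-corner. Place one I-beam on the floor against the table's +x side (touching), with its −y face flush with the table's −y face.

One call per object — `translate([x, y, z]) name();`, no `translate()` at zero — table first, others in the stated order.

table();
translate([0, 0, 742]) stool();
translate([1162, 0, 0]) I_beam();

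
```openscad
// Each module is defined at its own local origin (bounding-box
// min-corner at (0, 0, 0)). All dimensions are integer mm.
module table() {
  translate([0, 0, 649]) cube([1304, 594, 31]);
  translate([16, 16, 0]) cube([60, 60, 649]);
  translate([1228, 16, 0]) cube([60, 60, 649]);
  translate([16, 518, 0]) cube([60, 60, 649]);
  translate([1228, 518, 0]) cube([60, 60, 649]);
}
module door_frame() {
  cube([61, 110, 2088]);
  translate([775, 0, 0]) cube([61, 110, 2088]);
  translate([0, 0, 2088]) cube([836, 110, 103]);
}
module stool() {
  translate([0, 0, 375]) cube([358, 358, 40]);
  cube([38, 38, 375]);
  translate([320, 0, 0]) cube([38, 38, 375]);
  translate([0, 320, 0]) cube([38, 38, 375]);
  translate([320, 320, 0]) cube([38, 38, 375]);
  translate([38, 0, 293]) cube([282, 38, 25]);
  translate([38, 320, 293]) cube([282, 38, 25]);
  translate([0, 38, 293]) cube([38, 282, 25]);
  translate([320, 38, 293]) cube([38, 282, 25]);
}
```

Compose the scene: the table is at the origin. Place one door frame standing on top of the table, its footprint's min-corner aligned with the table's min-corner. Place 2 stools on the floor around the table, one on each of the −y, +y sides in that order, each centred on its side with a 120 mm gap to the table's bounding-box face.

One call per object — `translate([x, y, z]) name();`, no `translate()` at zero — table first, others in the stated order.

table();
translate([0, 0, 680]) door_frame();
translate([473, -478, 0]) stool();
translate([473, 714, 0]) stool();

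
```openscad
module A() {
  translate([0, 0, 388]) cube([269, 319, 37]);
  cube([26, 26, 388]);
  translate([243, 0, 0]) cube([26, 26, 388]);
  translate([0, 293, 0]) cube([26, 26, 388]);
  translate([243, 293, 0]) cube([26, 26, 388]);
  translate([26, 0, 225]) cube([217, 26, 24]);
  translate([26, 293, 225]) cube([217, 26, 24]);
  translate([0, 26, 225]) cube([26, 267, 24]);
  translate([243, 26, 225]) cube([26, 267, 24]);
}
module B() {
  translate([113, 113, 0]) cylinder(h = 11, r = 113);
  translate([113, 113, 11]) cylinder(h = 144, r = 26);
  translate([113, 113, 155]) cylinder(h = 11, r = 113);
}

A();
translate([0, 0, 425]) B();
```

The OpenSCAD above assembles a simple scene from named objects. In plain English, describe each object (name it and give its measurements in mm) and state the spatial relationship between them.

A is a four-legged stool. The seat is a 269×319×37 mm slab whose top surface is at z = 425 mm; four square legs, each 26×26 mm in cross-section, run from the floor (z = 0) to the underside of the seat, each flush with a corner of the seat. Four stretchers, 26 mm wide and 24 mm tall, connect adjacent legs with their undersides at z = 225 mm, each running between the inner faces of the legs it joins and aligned with the legs' outer faces on the other axis.

B is a spool: two coaxial disc flanges of radius 113 mm and thickness 11 mm, joined by a core cylinder of radius 26 mm and height 144 mm. The lower flange rests on z = 0 and the three cylinders share a vertical axis.

The spool is on top of the stool.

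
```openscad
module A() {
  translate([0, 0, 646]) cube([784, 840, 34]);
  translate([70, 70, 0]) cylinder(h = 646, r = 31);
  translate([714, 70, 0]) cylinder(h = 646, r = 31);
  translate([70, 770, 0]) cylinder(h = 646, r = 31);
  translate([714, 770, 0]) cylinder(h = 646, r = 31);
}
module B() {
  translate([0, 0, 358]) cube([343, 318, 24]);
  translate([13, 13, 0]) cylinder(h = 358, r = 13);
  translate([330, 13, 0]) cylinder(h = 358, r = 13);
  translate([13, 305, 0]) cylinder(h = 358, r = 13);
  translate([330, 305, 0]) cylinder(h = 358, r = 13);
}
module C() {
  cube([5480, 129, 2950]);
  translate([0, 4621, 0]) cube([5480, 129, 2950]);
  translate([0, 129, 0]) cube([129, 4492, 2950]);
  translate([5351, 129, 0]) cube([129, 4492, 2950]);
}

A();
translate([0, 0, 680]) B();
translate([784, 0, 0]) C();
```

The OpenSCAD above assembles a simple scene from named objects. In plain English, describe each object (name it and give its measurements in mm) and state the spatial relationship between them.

A is a rectangular dining table. The top is 784×840×34 mm with its upper surface at z = 680 mm. It stands on four round legs of 62 mm diameter, each leg's bounding box inset 39 mm from the nearest pair of top edges, running from the floor to the underside of the top.

B is a four-legged stool. The seat is 343×318 mm, 24 mm thick, top at z = 382 mm. It stands on four round legs, each 26 mm in diameter, from z = 0 to the seat underside, each leg's axis is inset half a diameter from the nearest pair of seat edges (so the leg's bounding box is flush with the corner).

C is a box-shaped house frame (walls only): outside footprint 5480×4750 mm, wall height 2950 mm, wall thickness 129 mm. The two y-facing walls run the full x-width; the two x-facing walls fit between the inner faces of the y-facing walls.

The stool is on top of the table. The house frame is against the table's +x side, with their −y faces flush.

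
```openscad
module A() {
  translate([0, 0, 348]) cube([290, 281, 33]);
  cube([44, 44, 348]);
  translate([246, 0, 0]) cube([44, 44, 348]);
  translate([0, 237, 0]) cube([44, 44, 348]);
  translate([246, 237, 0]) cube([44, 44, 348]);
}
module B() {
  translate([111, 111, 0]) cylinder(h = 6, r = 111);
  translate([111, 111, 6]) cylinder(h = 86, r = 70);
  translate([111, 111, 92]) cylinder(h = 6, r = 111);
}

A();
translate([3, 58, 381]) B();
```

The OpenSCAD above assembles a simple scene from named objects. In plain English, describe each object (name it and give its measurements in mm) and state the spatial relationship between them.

A is a four-legged stool. The seat is 290×281 mm, 33 mm thick, top at z = 381 mm. It stands on four square legs, each 44×44 mm in cross-section, from z = 0 to the seat underside, each flush with a corner of the seat.

B is a spool: two coaxial disc flanges of radius 111 mm and thickness 6 mm, joined by a core cylinder of radius 70 mm and height 86 mm. The lower flange rests on z = 0 and the three cylinders share a vertical axis.

The spool is on top of the stool.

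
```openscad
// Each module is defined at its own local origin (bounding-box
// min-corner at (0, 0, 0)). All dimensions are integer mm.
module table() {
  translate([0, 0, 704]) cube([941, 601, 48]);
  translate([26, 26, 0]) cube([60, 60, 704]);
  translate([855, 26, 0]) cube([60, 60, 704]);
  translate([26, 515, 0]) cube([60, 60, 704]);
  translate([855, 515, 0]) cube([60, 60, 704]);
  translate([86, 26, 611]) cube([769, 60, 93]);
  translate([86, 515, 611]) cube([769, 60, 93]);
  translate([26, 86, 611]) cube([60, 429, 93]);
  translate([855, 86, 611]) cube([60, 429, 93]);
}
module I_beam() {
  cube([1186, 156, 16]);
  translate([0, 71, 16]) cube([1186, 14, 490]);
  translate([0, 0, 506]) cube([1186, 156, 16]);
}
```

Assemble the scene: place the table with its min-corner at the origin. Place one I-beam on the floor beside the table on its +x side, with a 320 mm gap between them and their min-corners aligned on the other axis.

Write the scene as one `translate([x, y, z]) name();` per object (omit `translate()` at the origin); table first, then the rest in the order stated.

table();
translate([1261, 0, 0]) I_beam();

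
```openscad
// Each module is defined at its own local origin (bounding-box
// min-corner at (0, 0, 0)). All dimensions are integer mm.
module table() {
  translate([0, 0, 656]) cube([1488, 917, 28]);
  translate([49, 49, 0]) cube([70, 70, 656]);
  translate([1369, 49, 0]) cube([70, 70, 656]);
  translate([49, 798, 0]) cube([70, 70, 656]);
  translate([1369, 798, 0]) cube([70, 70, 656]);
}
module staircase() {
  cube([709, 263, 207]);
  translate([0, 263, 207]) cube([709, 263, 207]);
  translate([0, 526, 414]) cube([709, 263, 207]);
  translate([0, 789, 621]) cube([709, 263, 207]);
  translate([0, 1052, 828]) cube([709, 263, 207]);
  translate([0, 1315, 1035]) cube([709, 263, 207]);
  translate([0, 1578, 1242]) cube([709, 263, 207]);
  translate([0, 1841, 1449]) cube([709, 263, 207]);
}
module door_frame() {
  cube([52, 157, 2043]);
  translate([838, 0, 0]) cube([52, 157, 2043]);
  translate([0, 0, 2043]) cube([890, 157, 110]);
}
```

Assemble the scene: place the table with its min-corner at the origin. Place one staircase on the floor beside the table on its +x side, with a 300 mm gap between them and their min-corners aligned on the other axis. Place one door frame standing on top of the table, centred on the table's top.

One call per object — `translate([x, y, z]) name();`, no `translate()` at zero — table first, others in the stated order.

table();
translate([1788, 0, 0]) staircase();
translate([299, 380, 684]) door_frame();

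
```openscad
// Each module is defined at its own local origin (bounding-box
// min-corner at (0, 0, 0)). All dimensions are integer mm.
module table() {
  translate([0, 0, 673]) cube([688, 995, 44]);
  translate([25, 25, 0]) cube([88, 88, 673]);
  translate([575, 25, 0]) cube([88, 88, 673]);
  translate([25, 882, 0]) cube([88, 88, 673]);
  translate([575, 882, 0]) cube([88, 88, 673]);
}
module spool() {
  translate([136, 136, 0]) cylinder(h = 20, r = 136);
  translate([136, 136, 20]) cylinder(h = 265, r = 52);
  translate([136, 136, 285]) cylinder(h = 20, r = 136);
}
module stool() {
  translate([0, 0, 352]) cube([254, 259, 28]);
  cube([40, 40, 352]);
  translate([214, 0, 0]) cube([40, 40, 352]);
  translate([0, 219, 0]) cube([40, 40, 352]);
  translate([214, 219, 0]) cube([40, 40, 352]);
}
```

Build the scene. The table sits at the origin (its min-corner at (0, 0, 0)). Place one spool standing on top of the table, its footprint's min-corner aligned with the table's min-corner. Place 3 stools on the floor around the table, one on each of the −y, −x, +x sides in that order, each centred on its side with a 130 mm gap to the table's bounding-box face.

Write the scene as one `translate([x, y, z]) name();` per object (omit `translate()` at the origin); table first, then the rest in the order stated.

table();
translate([0, 0, 717]) spool();
translate([217, -389, 0]) stool();
translate([-384, 368, 0]) stool();
translate([818, 368, 0]) stool();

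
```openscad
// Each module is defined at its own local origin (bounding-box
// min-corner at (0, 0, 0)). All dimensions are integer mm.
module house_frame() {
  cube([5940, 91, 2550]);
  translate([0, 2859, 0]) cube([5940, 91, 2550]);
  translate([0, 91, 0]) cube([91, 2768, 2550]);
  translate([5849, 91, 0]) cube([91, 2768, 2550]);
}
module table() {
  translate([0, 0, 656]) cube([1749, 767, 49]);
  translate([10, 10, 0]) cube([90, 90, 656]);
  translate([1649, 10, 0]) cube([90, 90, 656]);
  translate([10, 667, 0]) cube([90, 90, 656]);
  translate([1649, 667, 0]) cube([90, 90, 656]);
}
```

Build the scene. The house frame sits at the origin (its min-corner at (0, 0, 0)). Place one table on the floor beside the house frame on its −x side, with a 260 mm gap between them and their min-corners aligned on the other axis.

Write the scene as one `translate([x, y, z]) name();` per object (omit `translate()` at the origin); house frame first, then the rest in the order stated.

house_frame();
translate([-2009, 0, 0]) table();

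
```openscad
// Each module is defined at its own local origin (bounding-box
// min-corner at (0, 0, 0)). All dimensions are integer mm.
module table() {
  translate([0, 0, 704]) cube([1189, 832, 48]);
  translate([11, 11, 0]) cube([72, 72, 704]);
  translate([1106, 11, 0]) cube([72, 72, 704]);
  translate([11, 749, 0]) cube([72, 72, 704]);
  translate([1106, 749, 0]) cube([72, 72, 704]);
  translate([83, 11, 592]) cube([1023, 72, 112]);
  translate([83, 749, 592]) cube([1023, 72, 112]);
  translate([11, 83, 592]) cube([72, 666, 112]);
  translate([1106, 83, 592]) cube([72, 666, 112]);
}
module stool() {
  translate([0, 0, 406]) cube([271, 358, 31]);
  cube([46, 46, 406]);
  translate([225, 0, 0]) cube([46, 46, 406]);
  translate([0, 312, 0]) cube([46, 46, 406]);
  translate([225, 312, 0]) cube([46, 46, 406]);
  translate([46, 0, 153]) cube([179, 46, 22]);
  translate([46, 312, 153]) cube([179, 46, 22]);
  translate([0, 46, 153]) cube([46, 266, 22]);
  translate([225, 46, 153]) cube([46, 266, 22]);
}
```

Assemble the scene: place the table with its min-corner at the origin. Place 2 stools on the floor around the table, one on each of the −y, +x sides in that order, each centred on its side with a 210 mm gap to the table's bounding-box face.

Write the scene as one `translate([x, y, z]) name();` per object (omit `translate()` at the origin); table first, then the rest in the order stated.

table();
translate([459, -568, 0]) stool();
translate([1399, 237, 0]) stool();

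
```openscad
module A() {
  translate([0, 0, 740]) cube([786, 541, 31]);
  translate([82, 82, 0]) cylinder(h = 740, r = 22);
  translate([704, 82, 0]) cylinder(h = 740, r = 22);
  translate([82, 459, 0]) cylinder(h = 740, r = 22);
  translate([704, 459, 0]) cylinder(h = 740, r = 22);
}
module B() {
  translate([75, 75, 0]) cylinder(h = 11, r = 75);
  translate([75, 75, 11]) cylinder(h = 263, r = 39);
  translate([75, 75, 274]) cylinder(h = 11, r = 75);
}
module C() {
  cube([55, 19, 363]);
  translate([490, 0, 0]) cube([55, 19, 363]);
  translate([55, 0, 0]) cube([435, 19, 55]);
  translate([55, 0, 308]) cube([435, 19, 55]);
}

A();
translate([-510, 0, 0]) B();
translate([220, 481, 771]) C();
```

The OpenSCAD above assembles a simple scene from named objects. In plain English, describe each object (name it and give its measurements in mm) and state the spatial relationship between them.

A is a rectangular dining table. The top is 786×541×31 mm with its upper surface at z = 771 mm. It stands on four round legs of 44 mm diameter, each leg's bounding box inset 60 mm from the nearest pair of top edges, running from the floor to the underside of the top.

B is a spool: two coaxial disc flanges of radius 75 mm and thickness 11 mm, joined by a core cylinder of radius 39 mm and height 263 mm. The lower flange rests on z = 0 and the three cylinders share a vertical axis.

C is a rectangular picture frame lying in the x–z plane (depth along y). The opening is 435 mm wide (x) by 253 mm tall (z), surrounded by a border 55 mm wide on all four sides. The frame is 19 mm deep and is made of two full-height vertical stiles with two horizontal rails fitted between them.

The spool is on the floor beside the table on its −x side. The picture frame is on top of the table.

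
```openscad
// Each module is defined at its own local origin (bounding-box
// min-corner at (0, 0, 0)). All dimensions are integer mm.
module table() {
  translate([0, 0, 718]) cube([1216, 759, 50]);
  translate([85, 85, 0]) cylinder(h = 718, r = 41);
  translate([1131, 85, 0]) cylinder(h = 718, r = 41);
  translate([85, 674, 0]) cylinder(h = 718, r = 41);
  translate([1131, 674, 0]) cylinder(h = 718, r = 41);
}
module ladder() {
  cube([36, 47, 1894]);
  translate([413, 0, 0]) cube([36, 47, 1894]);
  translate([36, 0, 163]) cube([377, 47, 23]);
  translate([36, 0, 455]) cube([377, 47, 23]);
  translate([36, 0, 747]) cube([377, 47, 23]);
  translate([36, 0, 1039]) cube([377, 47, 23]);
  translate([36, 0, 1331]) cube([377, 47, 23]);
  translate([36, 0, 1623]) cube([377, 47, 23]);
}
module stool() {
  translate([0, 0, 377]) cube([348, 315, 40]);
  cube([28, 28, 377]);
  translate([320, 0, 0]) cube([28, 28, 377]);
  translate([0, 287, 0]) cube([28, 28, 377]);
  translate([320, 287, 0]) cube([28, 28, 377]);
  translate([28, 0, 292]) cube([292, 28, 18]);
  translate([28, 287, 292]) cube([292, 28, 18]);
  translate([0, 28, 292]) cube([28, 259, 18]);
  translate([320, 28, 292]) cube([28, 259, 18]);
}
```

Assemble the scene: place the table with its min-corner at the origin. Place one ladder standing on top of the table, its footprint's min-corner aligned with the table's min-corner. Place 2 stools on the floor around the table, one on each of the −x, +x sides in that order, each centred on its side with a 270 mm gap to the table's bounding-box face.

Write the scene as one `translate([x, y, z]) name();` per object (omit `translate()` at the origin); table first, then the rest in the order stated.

table();
translate([0, 0, 768]) ladder();
translate([-618, 222, 0]) stool();
translate([1486, 222, 0]) stool();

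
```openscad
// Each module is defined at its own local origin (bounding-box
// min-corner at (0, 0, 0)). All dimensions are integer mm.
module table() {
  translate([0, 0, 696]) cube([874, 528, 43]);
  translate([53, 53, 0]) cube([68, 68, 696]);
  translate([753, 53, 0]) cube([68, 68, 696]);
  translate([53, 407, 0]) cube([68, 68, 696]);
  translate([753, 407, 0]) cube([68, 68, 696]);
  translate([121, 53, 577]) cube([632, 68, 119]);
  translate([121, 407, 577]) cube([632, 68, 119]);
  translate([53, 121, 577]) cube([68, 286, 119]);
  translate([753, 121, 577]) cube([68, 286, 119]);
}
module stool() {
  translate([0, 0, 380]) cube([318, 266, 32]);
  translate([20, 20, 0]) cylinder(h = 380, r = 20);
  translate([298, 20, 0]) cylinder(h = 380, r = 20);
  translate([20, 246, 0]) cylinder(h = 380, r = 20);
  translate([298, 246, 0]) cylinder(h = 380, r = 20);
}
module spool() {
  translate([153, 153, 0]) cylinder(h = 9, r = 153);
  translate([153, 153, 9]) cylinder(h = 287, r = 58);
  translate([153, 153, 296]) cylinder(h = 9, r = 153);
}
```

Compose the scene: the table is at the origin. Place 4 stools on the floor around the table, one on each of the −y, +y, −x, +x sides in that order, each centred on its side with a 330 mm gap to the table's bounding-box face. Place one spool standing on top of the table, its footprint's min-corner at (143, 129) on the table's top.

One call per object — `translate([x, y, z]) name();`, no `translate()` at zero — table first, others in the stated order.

table();
translate([278, -596, 0]) stool();
translate([278, 858, 0]) stool();
translate([-648, 131, 0]) stool();
translate([1204, 131, 0]) stool();
translate([143, 129, 739]) spool();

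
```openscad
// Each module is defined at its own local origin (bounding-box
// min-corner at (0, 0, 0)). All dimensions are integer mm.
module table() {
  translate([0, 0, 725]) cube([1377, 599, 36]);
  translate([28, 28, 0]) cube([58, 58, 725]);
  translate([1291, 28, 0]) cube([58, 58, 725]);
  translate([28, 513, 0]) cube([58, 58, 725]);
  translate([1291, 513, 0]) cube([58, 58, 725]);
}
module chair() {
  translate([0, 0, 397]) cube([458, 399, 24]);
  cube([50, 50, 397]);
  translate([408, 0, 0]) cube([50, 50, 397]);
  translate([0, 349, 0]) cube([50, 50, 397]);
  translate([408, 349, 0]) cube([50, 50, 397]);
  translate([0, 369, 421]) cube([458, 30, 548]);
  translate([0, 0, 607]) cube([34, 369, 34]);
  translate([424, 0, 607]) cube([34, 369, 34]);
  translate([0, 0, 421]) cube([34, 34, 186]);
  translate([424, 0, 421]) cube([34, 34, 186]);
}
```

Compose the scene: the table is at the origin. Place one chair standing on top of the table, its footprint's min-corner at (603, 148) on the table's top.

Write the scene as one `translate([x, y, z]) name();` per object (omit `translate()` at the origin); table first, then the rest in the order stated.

table();
translate([603, 148, 761]) chair();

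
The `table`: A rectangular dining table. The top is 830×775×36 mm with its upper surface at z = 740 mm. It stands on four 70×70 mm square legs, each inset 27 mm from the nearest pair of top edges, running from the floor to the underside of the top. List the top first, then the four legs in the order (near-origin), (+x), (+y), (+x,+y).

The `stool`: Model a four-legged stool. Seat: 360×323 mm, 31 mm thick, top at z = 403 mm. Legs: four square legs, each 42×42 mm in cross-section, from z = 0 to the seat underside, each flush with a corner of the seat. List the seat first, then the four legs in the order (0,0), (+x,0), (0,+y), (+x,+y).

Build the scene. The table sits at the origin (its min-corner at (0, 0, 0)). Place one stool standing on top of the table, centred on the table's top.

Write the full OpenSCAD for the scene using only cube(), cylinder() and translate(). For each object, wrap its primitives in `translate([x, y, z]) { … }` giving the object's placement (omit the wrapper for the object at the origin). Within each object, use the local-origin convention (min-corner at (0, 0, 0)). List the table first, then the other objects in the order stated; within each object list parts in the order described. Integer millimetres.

translate([0, 0, 704]) cube([830, 775, 36]);
translate([27, 27, 0]) cube([70, 70, 704]);
translate([733, 27, 0]) cube([70, 70, 704]);
translate([27, 678, 0]) cube([70, 70, 704]);
translate([733, 678, 0]) cube([70, 70, 704]);
translate([235, 226, 740]) {
  translate([0, 0, 372]) cube([360, 323, 31]);
  cube([42, 42, 372]);
  translate([318, 0, 0]) cube([42, 42, 372]);
  translate([0, 281, 0]) cube([42, 42, 372]);
  translate([318, 281, 0]) cube([42, 42, 372]);
}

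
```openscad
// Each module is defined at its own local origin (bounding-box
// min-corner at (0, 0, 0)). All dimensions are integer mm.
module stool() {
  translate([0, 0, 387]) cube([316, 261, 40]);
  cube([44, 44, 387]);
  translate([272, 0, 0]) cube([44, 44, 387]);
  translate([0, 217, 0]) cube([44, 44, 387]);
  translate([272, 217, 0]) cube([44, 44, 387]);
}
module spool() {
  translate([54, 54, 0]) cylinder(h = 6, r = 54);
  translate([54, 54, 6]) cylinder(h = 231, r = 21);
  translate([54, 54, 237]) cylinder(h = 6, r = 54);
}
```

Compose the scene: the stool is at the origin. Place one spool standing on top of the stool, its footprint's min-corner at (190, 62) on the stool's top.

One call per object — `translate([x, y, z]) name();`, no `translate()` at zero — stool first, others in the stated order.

stool();
translate([190, 62, 427]) spool();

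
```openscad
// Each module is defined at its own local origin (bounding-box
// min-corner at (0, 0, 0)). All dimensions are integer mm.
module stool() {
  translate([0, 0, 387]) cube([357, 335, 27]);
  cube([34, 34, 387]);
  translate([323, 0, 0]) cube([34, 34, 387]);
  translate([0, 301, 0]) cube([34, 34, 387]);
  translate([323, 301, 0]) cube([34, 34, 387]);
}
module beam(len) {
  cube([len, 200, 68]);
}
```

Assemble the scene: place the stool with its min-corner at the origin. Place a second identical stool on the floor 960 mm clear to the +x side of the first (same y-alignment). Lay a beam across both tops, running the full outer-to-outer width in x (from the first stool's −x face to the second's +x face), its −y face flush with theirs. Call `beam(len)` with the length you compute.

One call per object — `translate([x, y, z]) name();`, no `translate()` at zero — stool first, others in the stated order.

stool();
translate([1317, 0, 0]) stool();
translate([0, 0, 414]) beam(1674);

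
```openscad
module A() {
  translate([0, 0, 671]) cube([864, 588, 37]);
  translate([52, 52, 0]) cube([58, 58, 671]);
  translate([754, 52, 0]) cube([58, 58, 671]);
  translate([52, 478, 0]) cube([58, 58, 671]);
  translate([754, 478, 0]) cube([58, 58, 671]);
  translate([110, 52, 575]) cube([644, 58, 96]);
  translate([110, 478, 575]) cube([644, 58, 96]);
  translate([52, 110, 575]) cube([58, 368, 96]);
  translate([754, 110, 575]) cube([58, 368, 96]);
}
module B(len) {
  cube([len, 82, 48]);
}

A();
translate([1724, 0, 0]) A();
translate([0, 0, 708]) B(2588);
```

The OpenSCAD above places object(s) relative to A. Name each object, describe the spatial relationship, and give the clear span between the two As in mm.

Second table starts at x = 1724; first ends at x = 864; clear span = 1724 − 864 = 860 mm.

A is a table. B is a beam. A beam spans the tops of two tables. The clear span between the two tables is 860 mm.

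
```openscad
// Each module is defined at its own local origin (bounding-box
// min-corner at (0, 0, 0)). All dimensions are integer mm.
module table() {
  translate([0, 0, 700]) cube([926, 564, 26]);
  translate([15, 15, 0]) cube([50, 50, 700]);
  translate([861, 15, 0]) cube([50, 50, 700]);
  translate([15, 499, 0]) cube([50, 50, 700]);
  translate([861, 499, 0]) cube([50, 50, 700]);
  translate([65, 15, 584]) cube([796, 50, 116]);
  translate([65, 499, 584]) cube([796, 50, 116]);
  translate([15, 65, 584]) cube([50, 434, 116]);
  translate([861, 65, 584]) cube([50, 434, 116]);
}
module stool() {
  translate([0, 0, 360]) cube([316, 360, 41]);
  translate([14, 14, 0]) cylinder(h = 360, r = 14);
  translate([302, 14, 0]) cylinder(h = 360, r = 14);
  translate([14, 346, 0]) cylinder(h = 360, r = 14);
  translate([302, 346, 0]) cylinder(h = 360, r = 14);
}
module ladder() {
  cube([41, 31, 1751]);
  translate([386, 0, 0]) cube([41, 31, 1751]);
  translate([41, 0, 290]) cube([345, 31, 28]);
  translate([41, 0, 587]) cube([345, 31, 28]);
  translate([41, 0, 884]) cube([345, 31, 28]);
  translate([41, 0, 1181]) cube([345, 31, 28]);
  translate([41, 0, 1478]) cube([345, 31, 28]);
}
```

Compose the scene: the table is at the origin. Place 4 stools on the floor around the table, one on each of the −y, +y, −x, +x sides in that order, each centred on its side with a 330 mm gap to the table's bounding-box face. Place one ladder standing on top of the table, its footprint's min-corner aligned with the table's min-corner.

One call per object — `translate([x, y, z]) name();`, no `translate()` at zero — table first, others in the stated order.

table();
translate([305, -690, 0]) stool();
translate([305, 894, 0]) stool();
translate([-646, 102, 0]) stool();
translate([1256, 102, 0]) stool();
translate([0, 0, 726]) ladder();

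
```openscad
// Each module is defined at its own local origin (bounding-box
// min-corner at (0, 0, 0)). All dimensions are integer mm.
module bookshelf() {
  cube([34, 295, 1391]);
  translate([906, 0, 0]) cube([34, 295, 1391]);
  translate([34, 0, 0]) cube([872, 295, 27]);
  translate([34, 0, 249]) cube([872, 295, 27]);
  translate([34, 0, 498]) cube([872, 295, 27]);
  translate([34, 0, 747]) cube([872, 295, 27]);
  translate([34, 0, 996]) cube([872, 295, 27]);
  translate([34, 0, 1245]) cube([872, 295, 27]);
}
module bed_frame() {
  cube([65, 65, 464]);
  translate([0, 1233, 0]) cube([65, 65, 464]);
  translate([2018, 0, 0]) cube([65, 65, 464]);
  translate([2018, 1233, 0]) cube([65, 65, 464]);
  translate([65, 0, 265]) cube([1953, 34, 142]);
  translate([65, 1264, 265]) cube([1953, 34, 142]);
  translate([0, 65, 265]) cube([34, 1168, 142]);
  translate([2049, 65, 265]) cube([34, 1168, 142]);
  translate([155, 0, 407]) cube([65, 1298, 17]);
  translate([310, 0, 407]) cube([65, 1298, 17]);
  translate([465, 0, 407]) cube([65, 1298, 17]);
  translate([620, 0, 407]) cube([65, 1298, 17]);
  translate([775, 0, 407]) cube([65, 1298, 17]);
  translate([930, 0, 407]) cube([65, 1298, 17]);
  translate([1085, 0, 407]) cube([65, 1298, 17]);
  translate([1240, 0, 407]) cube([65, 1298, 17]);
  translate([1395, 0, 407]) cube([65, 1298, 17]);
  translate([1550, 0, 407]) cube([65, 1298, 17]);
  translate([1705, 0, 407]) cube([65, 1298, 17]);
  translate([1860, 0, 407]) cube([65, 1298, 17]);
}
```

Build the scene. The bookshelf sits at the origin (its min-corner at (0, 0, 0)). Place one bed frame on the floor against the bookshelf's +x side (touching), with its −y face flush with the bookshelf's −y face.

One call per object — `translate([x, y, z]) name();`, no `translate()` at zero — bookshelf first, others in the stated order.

bookshelf();
translate([940, 0, 0]) bed_frame();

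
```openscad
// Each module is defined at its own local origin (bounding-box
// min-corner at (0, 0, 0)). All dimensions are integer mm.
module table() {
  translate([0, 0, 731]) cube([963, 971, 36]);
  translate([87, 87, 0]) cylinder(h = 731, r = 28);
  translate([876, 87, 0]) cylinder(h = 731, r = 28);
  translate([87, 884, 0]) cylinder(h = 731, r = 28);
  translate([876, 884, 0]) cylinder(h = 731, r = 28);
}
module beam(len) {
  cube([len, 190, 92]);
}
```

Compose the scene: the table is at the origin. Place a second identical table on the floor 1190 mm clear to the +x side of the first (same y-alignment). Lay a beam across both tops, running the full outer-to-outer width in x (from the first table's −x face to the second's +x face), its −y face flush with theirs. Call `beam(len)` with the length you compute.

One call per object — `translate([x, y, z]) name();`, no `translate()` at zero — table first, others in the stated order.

table();
translate([2153, 0, 0]) table();
translate([0, 0, 767]) beam(3116);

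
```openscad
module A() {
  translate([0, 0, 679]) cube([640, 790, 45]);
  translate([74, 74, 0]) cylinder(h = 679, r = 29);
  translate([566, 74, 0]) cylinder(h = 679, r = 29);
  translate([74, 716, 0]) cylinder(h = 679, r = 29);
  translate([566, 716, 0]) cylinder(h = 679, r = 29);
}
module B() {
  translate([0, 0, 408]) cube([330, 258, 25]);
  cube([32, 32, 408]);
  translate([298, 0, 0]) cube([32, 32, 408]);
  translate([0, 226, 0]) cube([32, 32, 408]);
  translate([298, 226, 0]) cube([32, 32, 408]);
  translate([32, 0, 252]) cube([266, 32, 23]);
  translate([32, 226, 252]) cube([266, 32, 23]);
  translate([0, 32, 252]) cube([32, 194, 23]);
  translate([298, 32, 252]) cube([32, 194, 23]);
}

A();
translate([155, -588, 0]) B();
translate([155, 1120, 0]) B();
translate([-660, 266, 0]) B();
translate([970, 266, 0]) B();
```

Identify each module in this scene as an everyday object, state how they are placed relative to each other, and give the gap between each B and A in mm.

Each stool's nearest face is 330 mm from the table's bounding box.

A is a table. B is a stool. Four stools sit around the table at the −y, +y, −x, +x sides. The gap between each stool and the table is 330 mm.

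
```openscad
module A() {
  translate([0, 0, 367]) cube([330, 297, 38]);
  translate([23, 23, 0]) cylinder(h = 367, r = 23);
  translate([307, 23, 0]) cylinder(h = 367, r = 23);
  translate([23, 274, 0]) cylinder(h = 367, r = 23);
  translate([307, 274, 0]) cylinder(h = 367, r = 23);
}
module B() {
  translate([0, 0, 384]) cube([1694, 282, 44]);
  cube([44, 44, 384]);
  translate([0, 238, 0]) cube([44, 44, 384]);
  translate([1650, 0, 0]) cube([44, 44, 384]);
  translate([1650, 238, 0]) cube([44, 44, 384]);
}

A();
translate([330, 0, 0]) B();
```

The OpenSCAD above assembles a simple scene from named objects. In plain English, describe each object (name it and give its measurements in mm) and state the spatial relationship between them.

A is a four-legged stool. The seat is a 330×297×38 mm slab whose top surface is at z = 405 mm; four round legs, each 46 mm in diameter, run from the floor (z = 0) to the underside of the seat, each leg's axis is inset half a diameter from the nearest pair of seat edges (so the leg's bounding box is flush with the corner).

B is a long wooden bench with a 1694 mm (x) × 282 mm (y) seat, 44 mm thick, its top surface 428 mm above the floor. Four 44 mm square legs at the seat corners, flush with the edges, run from z = 0 to the seat underside.

The bench is against the stool's +x side, with their −y faces flush.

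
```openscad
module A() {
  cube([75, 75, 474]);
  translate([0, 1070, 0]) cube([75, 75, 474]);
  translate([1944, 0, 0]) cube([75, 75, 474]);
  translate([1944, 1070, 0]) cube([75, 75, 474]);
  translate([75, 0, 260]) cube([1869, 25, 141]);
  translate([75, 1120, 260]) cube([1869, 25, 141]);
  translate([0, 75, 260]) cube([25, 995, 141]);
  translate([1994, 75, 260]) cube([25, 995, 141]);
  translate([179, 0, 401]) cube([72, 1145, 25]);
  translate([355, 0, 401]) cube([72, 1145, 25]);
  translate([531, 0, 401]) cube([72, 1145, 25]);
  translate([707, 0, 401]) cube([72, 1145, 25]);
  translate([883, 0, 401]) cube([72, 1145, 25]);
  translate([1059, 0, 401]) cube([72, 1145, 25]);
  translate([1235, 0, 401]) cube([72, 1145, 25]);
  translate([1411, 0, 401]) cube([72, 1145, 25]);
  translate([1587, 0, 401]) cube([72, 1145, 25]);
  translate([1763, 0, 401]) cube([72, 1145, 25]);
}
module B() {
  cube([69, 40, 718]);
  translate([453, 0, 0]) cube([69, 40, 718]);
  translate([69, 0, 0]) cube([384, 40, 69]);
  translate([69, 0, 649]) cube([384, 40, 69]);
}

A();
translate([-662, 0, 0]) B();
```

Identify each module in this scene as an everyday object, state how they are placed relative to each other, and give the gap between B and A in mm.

The picture frame's nearest face is 140 mm from the bed frame's −x face.

A is a bed frame. B is a picture frame. The picture frame is on the floor beside the bed frame on its −x side. The gap between the picture frame and the bed frame is 140 mm.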